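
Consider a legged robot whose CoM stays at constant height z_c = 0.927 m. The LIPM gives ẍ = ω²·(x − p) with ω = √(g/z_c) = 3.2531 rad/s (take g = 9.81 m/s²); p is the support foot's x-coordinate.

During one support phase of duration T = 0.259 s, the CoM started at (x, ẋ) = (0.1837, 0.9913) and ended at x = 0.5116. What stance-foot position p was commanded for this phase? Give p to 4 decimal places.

p = 0.0783

ωT = 3.2531·0.259 = 0.842553; cosh(ωT) = 1.376449, sinh(ωT) = 0.945839
x(T) = p + (x₀−p)·cosh(ωT) + (ẋ₀/ω)·sinh(ωT) ⇒ p·(1 − cosh) = x(T) − x₀·cosh − (ẋ₀/ω)·sinh
numerator   = 0.5116 − (0.1837)·1.376449 − (0.9913/3.2531)·0.945839 = -0.029474
denominator = 1 − 1.376449 = -0.376449
p = -0.029474 / -0.376449 = 0.0783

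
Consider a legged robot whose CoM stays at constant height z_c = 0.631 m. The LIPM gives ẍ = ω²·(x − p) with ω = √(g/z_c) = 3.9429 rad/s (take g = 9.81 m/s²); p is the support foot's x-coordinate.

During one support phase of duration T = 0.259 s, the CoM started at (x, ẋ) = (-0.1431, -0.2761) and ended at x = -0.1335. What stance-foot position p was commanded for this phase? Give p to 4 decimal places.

p = -0.3088

ωT = 3.9429·0.259 = 1.021211; cosh(ωT) = 1.568357, sinh(ωT) = 1.208198
x(T) = p + (x₀−p)·cosh(ωT) + (ẋ₀/ω)·sinh(ωT) ⇒ p·(1 − cosh) = x(T) − x₀·cosh − (ẋ₀/ω)·sinh
numerator   = -0.1335 − (-0.1431)·1.568357 − (-0.2761/3.9429)·1.208198 = 0.175535
denominator = 1 − 1.568357 = -0.568357
p = 0.175535 / -0.568357 = -0.3088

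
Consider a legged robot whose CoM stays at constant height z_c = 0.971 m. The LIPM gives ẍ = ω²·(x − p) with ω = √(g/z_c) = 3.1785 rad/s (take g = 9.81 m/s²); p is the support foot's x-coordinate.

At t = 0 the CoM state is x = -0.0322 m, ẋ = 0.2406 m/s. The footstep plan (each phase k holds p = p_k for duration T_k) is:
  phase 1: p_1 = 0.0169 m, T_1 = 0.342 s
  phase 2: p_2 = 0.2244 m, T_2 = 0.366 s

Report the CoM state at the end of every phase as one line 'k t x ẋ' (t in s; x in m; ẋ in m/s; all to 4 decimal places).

phase 1: p=0.0169, T=0.342, ωT=1.087047, cosh=1.651357, sinh=1.314147; start (x,ẋ)=(-0.032200, 0.240600) → end (x,ẋ)=(0.035294, 0.192225)
phase 2: p=0.2244, T=0.366, ωT=1.163331, cosh=1.756510, sinh=1.444066; start (x,ẋ)=(0.035294, 0.192225) → end (x,ẋ)=(-0.020434, -0.530344)

1 0.3420 0.0353 0.1922
2 0.7080 -0.0204 -0.5303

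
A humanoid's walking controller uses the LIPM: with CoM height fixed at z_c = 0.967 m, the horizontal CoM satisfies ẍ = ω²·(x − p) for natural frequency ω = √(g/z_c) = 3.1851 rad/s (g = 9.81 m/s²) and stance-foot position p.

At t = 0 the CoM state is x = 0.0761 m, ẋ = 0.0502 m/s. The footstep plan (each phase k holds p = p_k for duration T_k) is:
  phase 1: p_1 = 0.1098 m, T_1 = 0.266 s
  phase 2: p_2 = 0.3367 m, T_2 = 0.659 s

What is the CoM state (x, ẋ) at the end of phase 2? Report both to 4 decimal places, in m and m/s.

phase 1: p=0.1098, T=0.266, ωT=0.847237, cosh=1.380894, sinh=0.952296; start (x,ẋ)=(0.076100, 0.050200) → end (x,ẋ)=(0.078273, -0.032897)
phase 2: p=0.3367, T=0.659, ωT=2.098981, cosh=4.140217, sinh=4.017635; start (x,ẋ)=(0.078273, -0.032897) → end (x,ẋ)=(-0.774739, -3.443179)

x = -0.7747, ẋ = -3.4432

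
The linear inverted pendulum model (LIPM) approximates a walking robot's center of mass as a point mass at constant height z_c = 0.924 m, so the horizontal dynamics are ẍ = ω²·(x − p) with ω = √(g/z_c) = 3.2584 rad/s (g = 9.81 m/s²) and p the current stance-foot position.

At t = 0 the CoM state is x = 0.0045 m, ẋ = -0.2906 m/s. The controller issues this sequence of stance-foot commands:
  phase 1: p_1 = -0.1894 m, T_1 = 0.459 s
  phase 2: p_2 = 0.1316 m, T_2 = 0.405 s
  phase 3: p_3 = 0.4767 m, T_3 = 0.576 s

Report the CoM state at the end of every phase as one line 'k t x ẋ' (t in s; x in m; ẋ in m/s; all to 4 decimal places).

1 0.4590 0.0759 0.6579
2 0.8640 0.3708 1.0037
3 1.4400 1.1054 2.2549

phase 1: p=-0.1894, T=0.459, ωT=1.495606, cosh=2.343075, sinh=2.118963; start (x,ẋ)=(0.004500, -0.290600) → end (x,ẋ)=(0.075943, 0.657871)
phase 2: p=0.1316, T=0.405, ωT=1.319652, cosh=2.004674, sinh=1.737445; start (x,ẋ)=(0.075943, 0.657871) → end (x,ẋ)=(0.370816, 1.003725)
phase 3: p=0.4767, T=0.576, ωT=1.876838, cosh=3.342946, sinh=3.189872; start (x,ẋ)=(0.370816, 1.003725) → end (x,ẋ)=(1.105351, 2.254851)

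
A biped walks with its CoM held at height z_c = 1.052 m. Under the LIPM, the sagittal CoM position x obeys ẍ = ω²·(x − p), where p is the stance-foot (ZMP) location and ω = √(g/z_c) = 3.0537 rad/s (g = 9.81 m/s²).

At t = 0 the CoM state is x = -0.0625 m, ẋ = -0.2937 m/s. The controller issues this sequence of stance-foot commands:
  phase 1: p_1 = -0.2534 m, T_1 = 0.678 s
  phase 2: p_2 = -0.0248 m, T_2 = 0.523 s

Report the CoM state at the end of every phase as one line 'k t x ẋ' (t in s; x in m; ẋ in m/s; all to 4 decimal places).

phase 1: p=-0.2534, T=0.678, ωT=2.070409, cosh=4.027098, sinh=3.900964; start (x,ẋ)=(-0.062500, -0.293700) → end (x,ẋ)=(0.140185, 1.091313)
phase 2: p=-0.0248, T=0.523, ωT=1.597085, cosh=2.570551, sinh=2.368065; start (x,ẋ)=(0.140185, 1.091313) → end (x,ẋ)=(1.245586, 3.998339)

1 0.6780 0.1402 1.0913
2 1.2010 1.2456 3.9983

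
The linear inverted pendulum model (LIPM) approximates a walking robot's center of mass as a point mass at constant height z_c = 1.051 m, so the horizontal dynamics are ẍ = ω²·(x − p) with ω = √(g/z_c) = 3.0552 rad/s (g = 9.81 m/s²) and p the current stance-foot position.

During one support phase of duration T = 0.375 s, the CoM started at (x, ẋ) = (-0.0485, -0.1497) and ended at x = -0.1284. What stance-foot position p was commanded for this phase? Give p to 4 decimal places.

p = -0.0339

ωT = 3.0552·0.375 = 1.145700; cosh(ωT) = 1.731322, sinh(ωT) = 1.413320
x(T) = p + (x₀−p)·cosh(ωT) + (ẋ₀/ω)·sinh(ωT) ⇒ p·(1 − cosh) = x(T) − x₀·cosh − (ẋ₀/ω)·sinh
numerator   = -0.1284 − (-0.0485)·1.731322 − (-0.1497/3.0552)·1.413320 = 0.024820
denominator = 1 − 1.731322 = -0.731322
p = 0.024820 / -0.731322 = -0.0339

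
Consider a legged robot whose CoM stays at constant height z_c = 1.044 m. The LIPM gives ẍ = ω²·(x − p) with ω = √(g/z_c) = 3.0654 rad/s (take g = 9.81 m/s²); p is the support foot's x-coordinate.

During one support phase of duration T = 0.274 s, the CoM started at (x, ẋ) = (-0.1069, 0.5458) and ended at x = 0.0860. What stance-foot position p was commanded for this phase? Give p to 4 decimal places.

ωT = 3.0654·0.274 = 0.839920; cosh(ωT) = 1.373963, sinh(ωT) = 0.942218
x(T) = p + (x₀−p)·cosh(ωT) + (ẋ₀/ω)·sinh(ωT) ⇒ p·(1 − cosh) = x(T) − x₀·cosh − (ẋ₀/ω)·sinh
numerator   = 0.0860 − (-0.1069)·1.373963 − (0.5458/3.0654)·0.942218 = 0.065113
denominator = 1 − 1.373963 = -0.373963
p = 0.065113 / -0.373963 = -0.1741

p = -0.1741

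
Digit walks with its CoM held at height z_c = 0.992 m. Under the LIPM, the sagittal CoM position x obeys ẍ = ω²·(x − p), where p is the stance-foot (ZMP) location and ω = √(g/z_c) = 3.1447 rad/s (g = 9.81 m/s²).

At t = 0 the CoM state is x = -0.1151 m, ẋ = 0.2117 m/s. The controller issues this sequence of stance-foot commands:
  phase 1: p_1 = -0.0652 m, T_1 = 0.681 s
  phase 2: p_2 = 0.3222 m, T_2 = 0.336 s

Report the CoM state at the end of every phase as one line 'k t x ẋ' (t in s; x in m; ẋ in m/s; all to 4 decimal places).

1 0.6810 0.0021 0.2548
2 1.0170 -0.0915 -0.8623

phase 1: p=-0.0652, T=0.681, ωT=2.141541, cosh=4.315008, sinh=4.197535; start (x,ẋ)=(-0.115100, 0.211700) → end (x,ẋ)=(0.002058, 0.254808)
phase 2: p=0.3222, T=0.336, ωT=1.056619, cosh=1.612129, sinh=1.264500; start (x,ẋ)=(0.002058, 0.254808) → end (x,ẋ)=(-0.091451, -0.862255)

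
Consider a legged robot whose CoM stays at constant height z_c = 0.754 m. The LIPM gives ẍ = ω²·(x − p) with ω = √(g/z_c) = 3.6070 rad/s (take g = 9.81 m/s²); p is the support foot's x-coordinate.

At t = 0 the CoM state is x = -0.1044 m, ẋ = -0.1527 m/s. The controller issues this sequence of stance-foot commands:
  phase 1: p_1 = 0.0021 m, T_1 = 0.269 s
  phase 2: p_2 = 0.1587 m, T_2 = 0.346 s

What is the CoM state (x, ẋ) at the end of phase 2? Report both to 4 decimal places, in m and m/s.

x = -0.8240, ẋ = -3.3574

phase 1: p=0.0021, T=0.269, ωT=0.970283, cosh=1.508833, sinh=1.129858; start (x,ẋ)=(-0.104400, -0.152700) → end (x,ẋ)=(-0.206423, -0.664429)
phase 2: p=0.1587, T=0.346, ωT=1.248022, cosh=1.885259, sinh=1.598187; start (x,ẋ)=(-0.206423, -0.664429) → end (x,ẋ)=(-0.824045, -3.357427)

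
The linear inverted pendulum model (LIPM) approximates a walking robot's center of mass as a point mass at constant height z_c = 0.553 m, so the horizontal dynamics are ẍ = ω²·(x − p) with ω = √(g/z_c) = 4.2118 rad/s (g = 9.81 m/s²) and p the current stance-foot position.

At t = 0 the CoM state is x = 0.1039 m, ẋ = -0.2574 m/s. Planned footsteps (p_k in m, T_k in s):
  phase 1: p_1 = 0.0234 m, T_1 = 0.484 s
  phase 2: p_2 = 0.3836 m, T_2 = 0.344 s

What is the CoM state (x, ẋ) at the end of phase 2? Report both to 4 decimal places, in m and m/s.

x = -0.1065, ẋ = -1.7261

phase 1: p=0.0234, T=0.484, ωT=2.038511, cosh=3.904695, sinh=3.774473; start (x,ẋ)=(0.103900, -0.257400) → end (x,ẋ)=(0.107055, 0.274666)
phase 2: p=0.3836, T=0.344, ωT=1.448859, cosh=2.246546, sinh=2.011708; start (x,ẋ)=(0.107055, 0.274666) → end (x,ẋ)=(-0.106481, -1.726093)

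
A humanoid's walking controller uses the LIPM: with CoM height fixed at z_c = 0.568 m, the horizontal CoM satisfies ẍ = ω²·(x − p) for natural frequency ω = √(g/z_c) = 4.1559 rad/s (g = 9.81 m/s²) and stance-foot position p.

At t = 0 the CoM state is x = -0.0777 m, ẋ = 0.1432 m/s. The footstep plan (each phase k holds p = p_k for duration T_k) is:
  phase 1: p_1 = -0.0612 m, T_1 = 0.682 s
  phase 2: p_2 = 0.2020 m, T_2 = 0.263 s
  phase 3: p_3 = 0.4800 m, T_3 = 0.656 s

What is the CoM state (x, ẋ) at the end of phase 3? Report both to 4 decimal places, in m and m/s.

phase 1: p=-0.0612, T=0.682, ωT=2.834324, cosh=8.538823, sinh=8.480065; start (x,ẋ)=(-0.077700, 0.143200) → end (x,ẋ)=(0.090107, 0.641262)
phase 2: p=0.2020, T=0.263, ωT=1.093002, cosh=1.659212, sinh=1.324003; start (x,ẋ)=(0.090107, 0.641262) → end (x,ẋ)=(0.220642, 0.448308)
phase 3: p=0.4800, T=0.656, ωT=2.726270, cosh=7.670635, sinh=7.605173; start (x,ẋ)=(0.220642, 0.448308) → end (x,ẋ)=(-0.689051, -4.758551)

x = -0.6891, ẋ = -4.7586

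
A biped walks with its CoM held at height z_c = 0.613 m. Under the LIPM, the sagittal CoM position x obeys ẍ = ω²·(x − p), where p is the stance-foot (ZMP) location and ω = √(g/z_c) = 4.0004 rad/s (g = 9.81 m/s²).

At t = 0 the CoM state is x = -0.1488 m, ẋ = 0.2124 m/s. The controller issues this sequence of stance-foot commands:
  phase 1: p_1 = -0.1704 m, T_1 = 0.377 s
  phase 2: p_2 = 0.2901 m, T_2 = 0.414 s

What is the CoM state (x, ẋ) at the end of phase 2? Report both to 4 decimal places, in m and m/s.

phase 1: p=-0.1704, T=0.377, ωT=1.508151, cosh=2.369843, sinh=2.148524; start (x,ẋ)=(-0.148800, 0.212400) → end (x,ẋ)=(-0.005136, 0.689006)
phase 2: p=0.2901, T=0.414, ωT=1.656166, cosh=2.715026, sinh=2.524157; start (x,ẋ)=(-0.005136, 0.689006) → end (x,ẋ)=(-0.076728, -1.110519)

x = -0.0767, ẋ = -1.1105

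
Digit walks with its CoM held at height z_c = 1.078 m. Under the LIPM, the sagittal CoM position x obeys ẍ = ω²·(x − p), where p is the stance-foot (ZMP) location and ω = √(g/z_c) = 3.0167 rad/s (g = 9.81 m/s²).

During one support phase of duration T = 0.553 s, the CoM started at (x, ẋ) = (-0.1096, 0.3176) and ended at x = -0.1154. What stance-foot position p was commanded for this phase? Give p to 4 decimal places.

p = 0.0479

ωT = 3.0167·0.553 = 1.668235; cosh(ωT) = 2.745690, sinh(ωT) = 2.557111
x(T) = p + (x₀−p)·cosh(ωT) + (ẋ₀/ω)·sinh(ωT) ⇒ p·(1 − cosh) = x(T) − x₀·cosh − (ẋ₀/ω)·sinh
numerator   = -0.1154 − (-0.1096)·2.745690 − (0.3176/3.0167)·2.557111 = -0.083687
denominator = 1 − 2.745690 = -1.745690
p = -0.083687 / -1.745690 = 0.0479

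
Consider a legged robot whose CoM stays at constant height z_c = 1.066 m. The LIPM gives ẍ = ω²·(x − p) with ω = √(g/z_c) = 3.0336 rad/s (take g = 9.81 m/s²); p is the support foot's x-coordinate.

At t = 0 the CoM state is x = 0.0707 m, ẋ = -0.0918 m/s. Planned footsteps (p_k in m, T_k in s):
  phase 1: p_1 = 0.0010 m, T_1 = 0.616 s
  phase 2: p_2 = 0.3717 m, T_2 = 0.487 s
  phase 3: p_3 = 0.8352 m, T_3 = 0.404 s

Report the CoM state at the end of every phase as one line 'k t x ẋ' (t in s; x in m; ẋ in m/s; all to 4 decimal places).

1 0.6160 0.1365 0.3642
2 1.1030 0.0789 -0.6422
3 1.5070 -0.8933 -4.7585

phase 1: p=0.0010, T=0.616, ωT=1.868698, cosh=3.317088, sinh=3.162764; start (x,ẋ)=(0.070700, -0.091800) → end (x,ẋ)=(0.136492, 0.364232)
phase 2: p=0.3717, T=0.487, ωT=1.477363, cosh=2.304808, sinh=2.076569; start (x,ẋ)=(0.136492, 0.364232) → end (x,ẋ)=(0.078917, -0.642201)
phase 3: p=0.8352, T=0.404, ωT=1.225574, cosh=1.849856, sinh=1.556266; start (x,ẋ)=(0.078917, -0.642201) → end (x,ẋ)=(-0.893270, -4.758459)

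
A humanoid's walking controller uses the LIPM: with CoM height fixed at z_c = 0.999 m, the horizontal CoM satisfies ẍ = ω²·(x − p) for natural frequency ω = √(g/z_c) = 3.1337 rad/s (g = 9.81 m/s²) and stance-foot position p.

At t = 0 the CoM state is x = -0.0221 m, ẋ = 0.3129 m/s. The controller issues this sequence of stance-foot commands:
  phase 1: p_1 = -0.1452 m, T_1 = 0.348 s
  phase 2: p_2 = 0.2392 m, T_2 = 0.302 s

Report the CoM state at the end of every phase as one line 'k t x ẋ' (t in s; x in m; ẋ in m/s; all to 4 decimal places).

phase 1: p=-0.1452, T=0.348, ωT=1.090528, cosh=1.655941, sinh=1.319902; start (x,ẋ)=(-0.022100, 0.312900) → end (x,ẋ)=(0.190439, 1.027308)
phase 2: p=0.2392, T=0.302, ωT=0.946377, cosh=1.482252, sinh=1.094108; start (x,ẋ)=(0.190439, 1.027308) → end (x,ẋ)=(0.525600, 1.355545)

1 0.3480 0.1904 1.0273
2 0.6500 0.5256 1.3555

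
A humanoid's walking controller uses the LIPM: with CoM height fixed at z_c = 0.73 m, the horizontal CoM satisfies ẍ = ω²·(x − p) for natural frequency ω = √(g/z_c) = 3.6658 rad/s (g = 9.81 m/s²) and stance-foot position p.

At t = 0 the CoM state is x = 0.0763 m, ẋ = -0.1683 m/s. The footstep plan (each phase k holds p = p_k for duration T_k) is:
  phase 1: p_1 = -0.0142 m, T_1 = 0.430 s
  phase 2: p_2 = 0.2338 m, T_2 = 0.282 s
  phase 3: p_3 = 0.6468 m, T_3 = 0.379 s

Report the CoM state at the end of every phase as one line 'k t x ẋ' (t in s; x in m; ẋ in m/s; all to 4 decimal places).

phase 1: p=-0.0142, T=0.430, ωT=1.576294, cosh=2.521868, sinh=2.315128; start (x,ẋ)=(0.076300, -0.168300) → end (x,ẋ)=(0.107740, 0.343625)
phase 2: p=0.2338, T=0.282, ωT=1.033756, cosh=1.583637, sinh=1.227968; start (x,ẋ)=(0.107740, 0.343625) → end (x,ẋ)=(0.149273, -0.023282)
phase 3: p=0.6468, T=0.379, ωT=1.389338, cosh=2.130717, sinh=1.881477; start (x,ẋ)=(0.149273, -0.023282) → end (x,ẋ)=(-0.425238, -3.481108)

1 0.4300 0.1077 0.3436
2 0.7120 0.1493 -0.0233
3 1.0910 -0.4252 -3.4811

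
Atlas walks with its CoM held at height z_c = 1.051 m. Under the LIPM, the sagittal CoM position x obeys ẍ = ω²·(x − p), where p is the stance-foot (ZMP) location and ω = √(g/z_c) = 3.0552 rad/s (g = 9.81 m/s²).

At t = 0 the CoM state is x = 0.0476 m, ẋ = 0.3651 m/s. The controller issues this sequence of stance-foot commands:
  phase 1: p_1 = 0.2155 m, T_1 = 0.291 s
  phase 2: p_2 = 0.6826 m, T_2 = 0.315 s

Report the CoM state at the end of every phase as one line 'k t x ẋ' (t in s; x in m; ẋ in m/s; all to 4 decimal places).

1 0.2910 0.0976 0.0006
2 0.6060 -0.1947 -1.9974

phase 1: p=0.2155, T=0.291, ωT=0.889063, cosh=1.421945, sinh=1.010904; start (x,ẋ)=(0.047600, 0.365100) → end (x,ẋ)=(0.097560, 0.000590)
phase 2: p=0.6826, T=0.315, ωT=0.962388, cosh=1.499960, sinh=1.117981; start (x,ẋ)=(0.097560, 0.000590) → end (x,ẋ)=(-0.194721, -1.997410)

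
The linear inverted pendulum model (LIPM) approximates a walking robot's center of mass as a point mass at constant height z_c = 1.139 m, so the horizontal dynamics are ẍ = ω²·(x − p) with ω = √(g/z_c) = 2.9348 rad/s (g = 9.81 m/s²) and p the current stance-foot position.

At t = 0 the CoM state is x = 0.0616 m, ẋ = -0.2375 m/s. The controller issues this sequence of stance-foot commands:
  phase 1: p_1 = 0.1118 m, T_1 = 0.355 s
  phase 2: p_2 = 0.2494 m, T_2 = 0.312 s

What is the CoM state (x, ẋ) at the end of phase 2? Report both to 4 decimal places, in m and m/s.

phase 1: p=0.1118, T=0.355, ωT=1.041854, cosh=1.593634, sinh=1.240834; start (x,ẋ)=(0.061600, -0.237500) → end (x,ẋ)=(-0.068615, -0.561296)
phase 2: p=0.2494, T=0.312, ωT=0.915658, cosh=1.449336, sinh=1.049082; start (x,ẋ)=(-0.068615, -0.561296) → end (x,ẋ)=(-0.412154, -1.792627)

x = -0.4122, ẋ = -1.7926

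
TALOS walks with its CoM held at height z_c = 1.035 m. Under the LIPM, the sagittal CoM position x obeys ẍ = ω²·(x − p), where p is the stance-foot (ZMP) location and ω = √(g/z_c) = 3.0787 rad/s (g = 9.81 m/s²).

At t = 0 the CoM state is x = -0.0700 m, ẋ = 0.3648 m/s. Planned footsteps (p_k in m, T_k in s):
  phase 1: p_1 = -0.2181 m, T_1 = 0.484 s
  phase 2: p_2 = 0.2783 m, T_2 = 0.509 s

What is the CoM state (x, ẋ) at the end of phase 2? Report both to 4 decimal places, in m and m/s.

x = 1.8725, ẋ = 5.2226

phase 1: p=-0.2181, T=0.484, ωT=1.490091, cosh=2.331425, sinh=2.106073; start (x,ẋ)=(-0.070000, 0.364800) → end (x,ẋ)=(0.376736, 1.810780)
phase 2: p=0.2783, T=0.509, ωT=1.567058, cosh=2.500594, sinh=2.291936; start (x,ẋ)=(0.376736, 1.810780) → end (x,ẋ)=(1.872482, 5.222606)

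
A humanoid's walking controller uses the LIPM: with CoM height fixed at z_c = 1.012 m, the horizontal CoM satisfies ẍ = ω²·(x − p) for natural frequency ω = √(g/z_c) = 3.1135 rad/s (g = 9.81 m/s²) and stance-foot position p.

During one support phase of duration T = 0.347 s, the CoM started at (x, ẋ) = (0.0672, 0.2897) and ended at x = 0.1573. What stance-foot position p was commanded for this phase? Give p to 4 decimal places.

ωT = 3.1135·0.347 = 1.080385; cosh(ωT) = 1.642638, sinh(ωT) = 1.303174
x(T) = p + (x₀−p)·cosh(ωT) + (ẋ₀/ω)·sinh(ωT) ⇒ p·(1 − cosh) = x(T) − x₀·cosh − (ẋ₀/ω)·sinh
numerator   = 0.1573 − (0.0672)·1.642638 − (0.2897/3.1135)·1.303174 = -0.074341
denominator = 1 − 1.642638 = -0.642638
p = -0.074341 / -0.642638 = 0.1157

p = 0.1157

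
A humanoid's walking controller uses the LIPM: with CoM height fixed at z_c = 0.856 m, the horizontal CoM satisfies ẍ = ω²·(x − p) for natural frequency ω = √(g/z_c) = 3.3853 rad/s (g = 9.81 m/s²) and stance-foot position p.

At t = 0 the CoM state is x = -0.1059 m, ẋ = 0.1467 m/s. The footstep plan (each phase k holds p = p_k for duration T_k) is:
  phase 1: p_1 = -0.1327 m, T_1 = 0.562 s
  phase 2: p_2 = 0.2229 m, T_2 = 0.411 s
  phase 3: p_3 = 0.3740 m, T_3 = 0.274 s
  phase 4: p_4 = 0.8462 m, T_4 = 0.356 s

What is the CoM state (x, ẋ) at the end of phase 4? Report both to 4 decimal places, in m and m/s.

x = 1.2780, ẋ = 2.0369

phase 1: p=-0.1327, T=0.562, ωT=1.902539, cosh=3.426039, sinh=3.276850; start (x,ẋ)=(-0.105900, 0.146700) → end (x,ẋ)=(0.101118, 0.799896)
phase 2: p=0.2229, T=0.411, ωT=1.391358, cosh=2.134522, sinh=1.885785; start (x,ẋ)=(0.101118, 0.799896) → end (x,ẋ)=(0.408537, 0.929946)
phase 3: p=0.3740, T=0.274, ωT=0.927572, cosh=1.461938, sinh=1.066425; start (x,ẋ)=(0.408537, 0.929946) → end (x,ẋ)=(0.717439, 1.484207)
phase 4: p=0.8462, T=0.356, ωT=1.205167, cosh=1.818479, sinh=1.518837; start (x,ẋ)=(0.717439, 1.484207) → end (x,ẋ)=(1.277950, 2.036947)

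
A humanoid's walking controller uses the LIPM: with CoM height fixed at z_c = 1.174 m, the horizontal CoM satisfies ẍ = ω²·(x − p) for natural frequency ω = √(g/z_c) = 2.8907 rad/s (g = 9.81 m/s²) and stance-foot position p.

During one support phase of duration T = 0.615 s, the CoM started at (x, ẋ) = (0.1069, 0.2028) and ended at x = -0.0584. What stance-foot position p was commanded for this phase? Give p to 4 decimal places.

ωT = 2.8907·0.615 = 1.777780; cosh(ωT) = 3.042861, sinh(ωT) = 2.873848
x(T) = p + (x₀−p)·cosh(ωT) + (ẋ₀/ω)·sinh(ωT) ⇒ p·(1 − cosh) = x(T) − x₀·cosh − (ẋ₀/ω)·sinh
numerator   = -0.0584 − (0.1069)·3.042861 − (0.2028/2.8907)·2.873848 = -0.585300
denominator = 1 − 3.042861 = -2.042861
p = -0.585300 / -2.042861 = 0.2865

p = 0.2865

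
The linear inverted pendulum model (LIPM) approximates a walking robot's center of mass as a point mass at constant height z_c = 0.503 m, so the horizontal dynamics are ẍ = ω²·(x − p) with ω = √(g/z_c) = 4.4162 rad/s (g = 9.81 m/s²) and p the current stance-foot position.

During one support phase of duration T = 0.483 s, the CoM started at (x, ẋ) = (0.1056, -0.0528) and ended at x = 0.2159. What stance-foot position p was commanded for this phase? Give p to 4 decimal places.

ωT = 4.4162·0.483 = 2.133025; cosh(ωT) = 4.279418, sinh(ωT) = 4.160939
x(T) = p + (x₀−p)·cosh(ωT) + (ẋ₀/ω)·sinh(ωT) ⇒ p·(1 − cosh) = x(T) − x₀·cosh − (ẋ₀/ω)·sinh
numerator   = 0.2159 − (0.1056)·4.279418 − (-0.0528/4.4162)·4.160939 = -0.186258
denominator = 1 − 4.279418 = -3.279418
p = -0.186258 / -3.279418 = 0.0568

p = 0.0568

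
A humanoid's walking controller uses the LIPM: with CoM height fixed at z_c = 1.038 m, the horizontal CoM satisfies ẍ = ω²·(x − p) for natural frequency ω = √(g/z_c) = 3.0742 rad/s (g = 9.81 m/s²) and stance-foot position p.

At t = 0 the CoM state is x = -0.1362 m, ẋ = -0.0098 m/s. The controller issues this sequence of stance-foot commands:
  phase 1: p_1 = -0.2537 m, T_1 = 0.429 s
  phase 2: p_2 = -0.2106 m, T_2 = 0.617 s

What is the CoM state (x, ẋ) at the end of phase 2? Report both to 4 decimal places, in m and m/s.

phase 1: p=-0.2537, T=0.429, ωT=1.318832, cosh=2.003249, sinh=1.735802; start (x,ẋ)=(-0.136200, -0.009800) → end (x,ẋ)=(-0.023852, 0.607372)
phase 2: p=-0.2106, T=0.617, ωT=1.896781, cosh=3.407230, sinh=3.257180; start (x,ẋ)=(-0.023852, 0.607372) → end (x,ẋ)=(1.069218, 3.939408)

x = 1.0692, ẋ = 3.9394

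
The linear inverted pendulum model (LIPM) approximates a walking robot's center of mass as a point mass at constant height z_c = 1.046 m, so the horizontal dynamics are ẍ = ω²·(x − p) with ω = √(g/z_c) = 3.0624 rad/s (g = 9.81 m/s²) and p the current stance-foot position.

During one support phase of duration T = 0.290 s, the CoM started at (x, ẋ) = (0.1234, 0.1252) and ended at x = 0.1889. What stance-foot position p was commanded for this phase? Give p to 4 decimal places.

ωT = 3.0624·0.290 = 0.888096; cosh(ωT) = 1.420968, sinh(ωT) = 1.009530
x(T) = p + (x₀−p)·cosh(ωT) + (ẋ₀/ω)·sinh(ωT) ⇒ p·(1 − cosh) = x(T) − x₀·cosh − (ẋ₀/ω)·sinh
numerator   = 0.1889 − (0.1234)·1.420968 − (0.1252/3.0624)·1.009530 = -0.027720
denominator = 1 − 1.420968 = -0.420968
p = -0.027720 / -0.420968 = 0.0658

p = 0.0658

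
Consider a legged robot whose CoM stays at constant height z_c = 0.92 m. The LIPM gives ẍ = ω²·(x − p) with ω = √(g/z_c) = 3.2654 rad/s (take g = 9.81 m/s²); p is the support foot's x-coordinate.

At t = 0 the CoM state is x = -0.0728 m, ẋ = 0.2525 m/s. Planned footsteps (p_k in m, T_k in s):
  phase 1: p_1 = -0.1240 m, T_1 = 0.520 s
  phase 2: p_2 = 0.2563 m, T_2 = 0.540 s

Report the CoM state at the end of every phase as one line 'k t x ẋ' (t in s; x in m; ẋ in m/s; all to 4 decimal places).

1 0.5200 0.2247 1.1542
2 1.0600 1.1617 3.1722

phase 1: p=-0.1240, T=0.520, ωT=1.698008, cosh=2.823051, sinh=2.640003; start (x,ẋ)=(-0.072800, 0.252500) → end (x,ẋ)=(0.224681, 1.154198)
phase 2: p=0.2563, T=0.540, ωT=1.763316, cosh=3.001609, sinh=2.830134; start (x,ẋ)=(0.224681, 1.154198) → end (x,ẋ)=(1.161740, 3.172244)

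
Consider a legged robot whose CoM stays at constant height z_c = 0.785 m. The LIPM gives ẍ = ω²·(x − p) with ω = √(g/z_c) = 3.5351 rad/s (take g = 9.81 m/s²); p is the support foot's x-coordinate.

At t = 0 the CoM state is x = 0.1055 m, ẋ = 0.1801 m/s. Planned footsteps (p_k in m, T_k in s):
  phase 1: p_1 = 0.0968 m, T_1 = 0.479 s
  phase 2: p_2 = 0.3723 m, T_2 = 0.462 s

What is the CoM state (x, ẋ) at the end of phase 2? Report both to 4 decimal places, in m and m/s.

x = 0.4696, ẋ = 0.5397

phase 1: p=0.0968, T=0.479, ωT=1.693313, cosh=2.810687, sinh=2.626778; start (x,ẋ)=(0.105500, 0.180100) → end (x,ẋ)=(0.255077, 0.586992)
phase 2: p=0.3723, T=0.462, ωT=1.633216, cosh=2.657808, sinh=2.462508; start (x,ẋ)=(0.255077, 0.586992) → end (x,ẋ)=(0.469636, 0.539665)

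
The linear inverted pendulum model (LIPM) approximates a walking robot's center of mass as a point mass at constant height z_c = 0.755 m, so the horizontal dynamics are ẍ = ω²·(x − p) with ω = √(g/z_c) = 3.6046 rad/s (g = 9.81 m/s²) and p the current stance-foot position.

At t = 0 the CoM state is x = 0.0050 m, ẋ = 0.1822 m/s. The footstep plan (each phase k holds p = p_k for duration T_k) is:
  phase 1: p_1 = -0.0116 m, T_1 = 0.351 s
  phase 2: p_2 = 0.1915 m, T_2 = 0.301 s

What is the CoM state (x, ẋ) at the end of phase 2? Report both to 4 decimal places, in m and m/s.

x = 0.2071, ẋ = 0.3154

phase 1: p=-0.0116, T=0.351, ωT=1.265215, cosh=1.913016, sinh=1.630837; start (x,ẋ)=(0.005000, 0.182200) → end (x,ẋ)=(0.102589, 0.446135)
phase 2: p=0.1915, T=0.301, ωT=1.084985, cosh=1.648651, sinh=1.310744; start (x,ẋ)=(0.102589, 0.446135) → end (x,ẋ)=(0.207146, 0.315443)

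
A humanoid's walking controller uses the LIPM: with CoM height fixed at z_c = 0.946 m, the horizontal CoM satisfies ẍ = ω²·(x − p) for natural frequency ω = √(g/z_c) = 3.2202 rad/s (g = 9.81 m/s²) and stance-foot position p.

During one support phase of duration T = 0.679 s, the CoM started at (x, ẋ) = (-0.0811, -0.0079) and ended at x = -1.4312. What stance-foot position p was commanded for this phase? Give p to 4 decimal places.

ωT = 3.2202·0.679 = 2.186516; cosh(ωT) = 4.508221, sinh(ωT) = 4.395914
x(T) = p + (x₀−p)·cosh(ωT) + (ẋ₀/ω)·sinh(ωT) ⇒ p·(1 − cosh) = x(T) − x₀·cosh − (ẋ₀/ω)·sinh
numerator   = -1.4312 − (-0.0811)·4.508221 − (-0.0079/3.2202)·4.395914 = -1.054799
denominator = 1 − 4.508221 = -3.508221
p = -1.054799 / -3.508221 = 0.3007

p = 0.3007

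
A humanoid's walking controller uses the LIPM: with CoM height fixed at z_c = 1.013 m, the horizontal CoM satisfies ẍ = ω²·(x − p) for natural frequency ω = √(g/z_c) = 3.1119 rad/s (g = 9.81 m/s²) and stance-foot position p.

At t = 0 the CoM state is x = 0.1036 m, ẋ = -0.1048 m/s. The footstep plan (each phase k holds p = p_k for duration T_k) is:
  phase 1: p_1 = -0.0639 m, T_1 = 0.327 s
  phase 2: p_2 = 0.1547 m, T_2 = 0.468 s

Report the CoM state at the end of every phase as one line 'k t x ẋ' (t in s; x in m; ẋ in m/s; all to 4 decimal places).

phase 1: p=-0.0639, T=0.327, ωT=1.017591, cosh=1.563994, sinh=1.202529; start (x,ẋ)=(0.103600, -0.104800) → end (x,ẋ)=(0.157571, 0.462904)
phase 2: p=0.1547, T=0.468, ωT=1.456369, cosh=2.261717, sinh=2.028636; start (x,ẋ)=(0.157571, 0.462904) → end (x,ẋ)=(0.462959, 1.065083)

1 0.3270 0.1576 0.4629
2 0.7950 0.4630 1.0651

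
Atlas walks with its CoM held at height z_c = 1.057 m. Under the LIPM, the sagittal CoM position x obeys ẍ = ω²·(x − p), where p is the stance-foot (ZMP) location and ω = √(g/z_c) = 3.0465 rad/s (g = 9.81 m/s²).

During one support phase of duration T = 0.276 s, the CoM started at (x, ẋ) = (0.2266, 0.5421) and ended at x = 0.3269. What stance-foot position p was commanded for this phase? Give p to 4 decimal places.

ωT = 3.0465·0.276 = 0.840834; cosh(ωT) = 1.374825, sinh(ωT) = 0.943475
x(T) = p + (x₀−p)·cosh(ωT) + (ẋ₀/ω)·sinh(ωT) ⇒ p·(1 − cosh) = x(T) − x₀·cosh − (ẋ₀/ω)·sinh
numerator   = 0.3269 − (0.2266)·1.374825 − (0.5421/3.0465)·0.943475 = -0.152519
denominator = 1 − 1.374825 = -0.374825
p = -0.152519 / -0.374825 = 0.4069

p = 0.4069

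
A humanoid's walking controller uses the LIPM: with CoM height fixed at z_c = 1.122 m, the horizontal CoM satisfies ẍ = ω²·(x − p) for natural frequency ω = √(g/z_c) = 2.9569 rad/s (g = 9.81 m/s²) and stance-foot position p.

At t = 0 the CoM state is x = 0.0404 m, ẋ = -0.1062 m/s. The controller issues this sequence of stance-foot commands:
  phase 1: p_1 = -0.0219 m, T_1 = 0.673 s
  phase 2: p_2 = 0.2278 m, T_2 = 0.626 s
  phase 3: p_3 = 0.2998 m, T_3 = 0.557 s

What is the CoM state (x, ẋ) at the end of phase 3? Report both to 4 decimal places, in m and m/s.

phase 1: p=-0.0219, T=0.673, ωT=1.989994, cosh=3.726092, sinh=3.589396; start (x,ẋ)=(0.040400, -0.106200) → end (x,ẋ)=(0.081319, 0.265509)
phase 2: p=0.2278, T=0.626, ωT=1.851019, cosh=3.261691, sinh=3.104615; start (x,ẋ)=(0.081319, 0.265509) → end (x,ẋ)=(0.028796, -0.478694)
phase 3: p=0.2998, T=0.557, ωT=1.646993, cosh=2.691988, sinh=2.499360; start (x,ẋ)=(0.028796, -0.478694) → end (x,ẋ)=(-0.834361, -3.291450)

x = -0.8344, ẋ = -3.2915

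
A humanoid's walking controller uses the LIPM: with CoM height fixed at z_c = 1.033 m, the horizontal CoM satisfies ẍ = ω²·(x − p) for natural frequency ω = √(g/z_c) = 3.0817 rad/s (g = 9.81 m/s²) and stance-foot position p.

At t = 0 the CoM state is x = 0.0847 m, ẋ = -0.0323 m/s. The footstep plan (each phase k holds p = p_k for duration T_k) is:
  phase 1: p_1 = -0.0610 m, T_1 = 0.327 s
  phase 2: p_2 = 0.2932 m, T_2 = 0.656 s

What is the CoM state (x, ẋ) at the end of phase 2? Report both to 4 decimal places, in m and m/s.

x = 0.3347, ẋ = 0.2492

phase 1: p=-0.0610, T=0.327, ωT=1.007716, cosh=1.552194, sinh=1.187143; start (x,ẋ)=(0.084700, -0.032300) → end (x,ẋ)=(0.152712, 0.482896)
phase 2: p=0.2932, T=0.656, ωT=2.021595, cosh=3.841402, sinh=3.708958; start (x,ẋ)=(0.152712, 0.482896) → end (x,ẋ)=(0.334715, 0.249233)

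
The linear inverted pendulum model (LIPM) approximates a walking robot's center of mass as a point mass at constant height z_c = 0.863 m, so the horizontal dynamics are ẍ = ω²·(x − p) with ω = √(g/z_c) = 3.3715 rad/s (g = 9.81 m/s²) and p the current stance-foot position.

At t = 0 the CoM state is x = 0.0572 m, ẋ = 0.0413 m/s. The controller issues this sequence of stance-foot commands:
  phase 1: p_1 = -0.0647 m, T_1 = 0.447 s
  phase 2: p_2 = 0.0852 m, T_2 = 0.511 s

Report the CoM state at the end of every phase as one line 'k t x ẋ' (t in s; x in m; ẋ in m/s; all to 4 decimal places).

phase 1: p=-0.0647, T=0.447, ωT=1.507061, cosh=2.367502, sinh=2.145942; start (x,ẋ)=(0.057200, 0.041300) → end (x,ẋ)=(0.250186, 0.979730)
phase 2: p=0.0852, T=0.511, ωT=1.722837, cosh=2.889475, sinh=2.710916; start (x,ẋ)=(0.250186, 0.979730) → end (x,ẋ)=(1.349692, 4.338850)

1 0.4470 0.2502 0.9797
2 0.9580 1.3497 4.3388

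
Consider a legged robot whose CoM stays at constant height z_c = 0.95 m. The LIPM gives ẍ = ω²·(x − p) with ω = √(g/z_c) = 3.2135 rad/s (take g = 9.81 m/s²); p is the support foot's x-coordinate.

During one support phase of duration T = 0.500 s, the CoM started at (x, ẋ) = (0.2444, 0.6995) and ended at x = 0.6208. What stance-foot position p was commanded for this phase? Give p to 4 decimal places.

ωT = 3.2135·0.500 = 1.606750; cosh(ωT) = 2.593558, sinh(ωT) = 2.393020
x(T) = p + (x₀−p)·cosh(ωT) + (ẋ₀/ω)·sinh(ωT) ⇒ p·(1 − cosh) = x(T) − x₀·cosh − (ẋ₀/ω)·sinh
numerator   = 0.6208 − (0.2444)·2.593558 − (0.6995/3.2135)·2.393020 = -0.533967
denominator = 1 − 2.593558 = -1.593558
p = -0.533967 / -1.593558 = 0.3351

p = 0.3351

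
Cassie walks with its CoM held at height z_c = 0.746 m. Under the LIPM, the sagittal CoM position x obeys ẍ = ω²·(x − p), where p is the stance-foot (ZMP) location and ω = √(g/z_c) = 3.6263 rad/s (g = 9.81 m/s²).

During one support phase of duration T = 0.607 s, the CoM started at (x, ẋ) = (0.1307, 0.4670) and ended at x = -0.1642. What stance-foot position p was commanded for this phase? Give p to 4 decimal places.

p = 0.3741

ωT = 3.6263·0.607 = 2.201164; cosh(ωT) = 4.573100, sinh(ωT) = 4.462426
x(T) = p + (x₀−p)·cosh(ωT) + (ẋ₀/ω)·sinh(ωT) ⇒ p·(1 − cosh) = x(T) − x₀·cosh − (ẋ₀/ω)·sinh
numerator   = -0.1642 − (0.1307)·4.573100 − (0.4670/3.6263)·4.462426 = -1.336582
denominator = 1 − 4.573100 = -3.573100
p = -1.336582 / -3.573100 = 0.3741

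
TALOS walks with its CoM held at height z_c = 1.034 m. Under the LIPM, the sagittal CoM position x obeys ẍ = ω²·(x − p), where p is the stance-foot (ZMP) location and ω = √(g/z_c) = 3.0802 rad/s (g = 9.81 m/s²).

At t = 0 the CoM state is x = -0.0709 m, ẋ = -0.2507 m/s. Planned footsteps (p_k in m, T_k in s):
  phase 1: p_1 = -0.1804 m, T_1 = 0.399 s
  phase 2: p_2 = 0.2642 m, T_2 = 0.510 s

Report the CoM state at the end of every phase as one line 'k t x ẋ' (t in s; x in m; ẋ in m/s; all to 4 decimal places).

1 0.3990 -0.1044 0.0619
2 0.9090 -0.6146 -2.4579

phase 1: p=-0.1804, T=0.399, ωT=1.229000, cosh=1.855197, sinh=1.562612; start (x,ẋ)=(-0.070900, -0.250700) → end (x,ẋ)=(-0.104438, 0.061943)
phase 2: p=0.2642, T=0.510, ωT=1.570902, cosh=2.509422, sinh=2.301564; start (x,ẋ)=(-0.104438, 0.061943) → end (x,ẋ)=(-0.614584, -2.457938)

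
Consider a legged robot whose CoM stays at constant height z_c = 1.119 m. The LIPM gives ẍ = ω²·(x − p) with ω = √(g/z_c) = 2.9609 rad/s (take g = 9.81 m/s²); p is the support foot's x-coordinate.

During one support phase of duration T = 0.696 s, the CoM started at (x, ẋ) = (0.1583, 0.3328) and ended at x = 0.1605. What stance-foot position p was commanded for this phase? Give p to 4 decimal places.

ωT = 2.9609·0.696 = 2.060786; cosh(ωT) = 3.989748, sinh(ωT) = 3.862394
x(T) = p + (x₀−p)·cosh(ωT) + (ẋ₀/ω)·sinh(ωT) ⇒ p·(1 − cosh) = x(T) − x₀·cosh − (ẋ₀/ω)·sinh
numerator   = 0.1605 − (0.1583)·3.989748 − (0.3328/2.9609)·3.862394 = -0.905203
denominator = 1 − 3.989748 = -2.989748
p = -0.905203 / -2.989748 = 0.3028

p = 0.3028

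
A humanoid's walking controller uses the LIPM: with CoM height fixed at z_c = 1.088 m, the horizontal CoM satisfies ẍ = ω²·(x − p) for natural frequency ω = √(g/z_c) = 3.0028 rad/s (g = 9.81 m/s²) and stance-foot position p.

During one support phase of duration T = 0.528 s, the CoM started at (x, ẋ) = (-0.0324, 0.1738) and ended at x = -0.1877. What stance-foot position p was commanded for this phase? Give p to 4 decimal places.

p = 0.1559

ωT = 3.0028·0.528 = 1.585478; cosh(ωT) = 2.543238, sinh(ωT) = 2.338388
x(T) = p + (x₀−p)·cosh(ωT) + (ẋ₀/ω)·sinh(ωT) ⇒ p·(1 − cosh) = x(T) − x₀·cosh − (ẋ₀/ω)·sinh
numerator   = -0.1877 − (-0.0324)·2.543238 − (0.1738/3.0028)·2.338388 = -0.240643
denominator = 1 − 2.543238 = -1.543238
p = -0.240643 / -1.543238 = 0.1559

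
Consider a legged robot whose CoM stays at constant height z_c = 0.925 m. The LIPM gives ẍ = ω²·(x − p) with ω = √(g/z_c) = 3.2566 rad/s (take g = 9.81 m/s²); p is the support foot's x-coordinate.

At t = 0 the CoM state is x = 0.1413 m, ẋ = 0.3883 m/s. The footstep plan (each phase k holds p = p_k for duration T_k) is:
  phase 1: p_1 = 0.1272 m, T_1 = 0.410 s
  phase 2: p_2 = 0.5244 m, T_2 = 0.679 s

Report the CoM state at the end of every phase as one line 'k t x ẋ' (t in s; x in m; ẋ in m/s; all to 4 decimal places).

phase 1: p=0.1272, T=0.410, ωT=1.335206, cosh=2.031941, sinh=1.768837; start (x,ẋ)=(0.141300, 0.388300) → end (x,ẋ)=(0.366757, 0.870224)
phase 2: p=0.5244, T=0.679, ωT=2.211231, cosh=4.618257, sinh=4.508691; start (x,ẋ)=(0.366757, 0.870224) → end (x,ẋ)=(1.001172, 1.704252)

1 0.4100 0.3668 0.8702
2 1.0890 1.0012 1.7043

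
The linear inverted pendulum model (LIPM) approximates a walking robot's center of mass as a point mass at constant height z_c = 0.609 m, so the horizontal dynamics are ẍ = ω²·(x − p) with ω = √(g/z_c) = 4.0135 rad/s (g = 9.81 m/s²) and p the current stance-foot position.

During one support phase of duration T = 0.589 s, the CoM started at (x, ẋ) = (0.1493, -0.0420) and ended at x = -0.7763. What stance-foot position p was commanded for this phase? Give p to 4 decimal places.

ωT = 4.0135·0.589 = 2.363951; cosh(ωT) = 5.363466, sinh(ωT) = 5.269418
x(T) = p + (x₀−p)·cosh(ωT) + (ẋ₀/ω)·sinh(ωT) ⇒ p·(1 − cosh) = x(T) − x₀·cosh − (ẋ₀/ω)·sinh
numerator   = -0.7763 − (0.1493)·5.363466 − (-0.0420/4.0135)·5.269418 = -1.521923
denominator = 1 − 5.363466 = -4.363466
p = -1.521923 / -4.363466 = 0.3488

p = 0.3488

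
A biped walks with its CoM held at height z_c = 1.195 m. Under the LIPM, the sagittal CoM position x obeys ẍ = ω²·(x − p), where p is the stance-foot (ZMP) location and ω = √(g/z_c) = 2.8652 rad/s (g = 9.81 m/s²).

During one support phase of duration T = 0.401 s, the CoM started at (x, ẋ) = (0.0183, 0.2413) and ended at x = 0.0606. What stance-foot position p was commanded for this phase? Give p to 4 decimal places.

ωT = 2.8652·0.401 = 1.148945; cosh(ωT) = 1.735917, sinh(ωT) = 1.418946
x(T) = p + (x₀−p)·cosh(ωT) + (ẋ₀/ω)·sinh(ωT) ⇒ p·(1 − cosh) = x(T) − x₀·cosh − (ẋ₀/ω)·sinh
numerator   = 0.0606 − (0.0183)·1.735917 − (0.2413/2.8652)·1.418946 = -0.090667
denominator = 1 − 1.735917 = -0.735917
p = -0.090667 / -0.735917 = 0.1232

p = 0.1232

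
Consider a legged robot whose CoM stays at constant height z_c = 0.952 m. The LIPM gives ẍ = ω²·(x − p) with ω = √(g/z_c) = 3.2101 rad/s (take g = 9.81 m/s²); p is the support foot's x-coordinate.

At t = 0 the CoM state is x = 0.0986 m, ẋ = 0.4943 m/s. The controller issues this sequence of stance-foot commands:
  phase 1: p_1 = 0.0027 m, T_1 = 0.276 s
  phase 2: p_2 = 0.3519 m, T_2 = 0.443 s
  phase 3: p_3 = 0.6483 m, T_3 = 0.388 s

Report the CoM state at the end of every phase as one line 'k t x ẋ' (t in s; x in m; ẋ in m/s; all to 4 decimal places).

phase 1: p=0.0027, T=0.276, ωT=0.885988, cosh=1.418843, sinh=1.006536; start (x,ẋ)=(0.098600, 0.494300) → end (x,ẋ)=(0.293756, 1.011195)
phase 2: p=0.3519, T=0.443, ωT=1.422074, cosh=2.193462, sinh=1.952249; start (x,ẋ)=(0.293756, 1.011195) → end (x,ẋ)=(0.839330, 1.853634)
phase 3: p=0.6483, T=0.388, ωT=1.245519, cosh=1.881264, sinh=1.593473; start (x,ẋ)=(0.839330, 1.853634) → end (x,ẋ)=(1.927810, 4.464335)

1 0.2760 0.2938 1.0112
2 0.7190 0.8393 1.8536
3 1.1070 1.9278 4.4643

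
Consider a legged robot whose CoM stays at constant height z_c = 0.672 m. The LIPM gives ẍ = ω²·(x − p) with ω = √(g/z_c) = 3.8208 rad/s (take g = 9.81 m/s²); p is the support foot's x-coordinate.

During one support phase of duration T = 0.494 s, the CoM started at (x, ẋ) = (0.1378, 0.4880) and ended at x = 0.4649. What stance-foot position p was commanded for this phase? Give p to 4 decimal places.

ωT = 3.8208·0.494 = 1.887475; cosh(ωT) = 3.377065, sinh(ωT) = 3.225612
x(T) = p + (x₀−p)·cosh(ωT) + (ẋ₀/ω)·sinh(ωT) ⇒ p·(1 − cosh) = x(T) − x₀·cosh − (ẋ₀/ω)·sinh
numerator   = 0.4649 − (0.1378)·3.377065 − (0.4880/3.8208)·3.225612 = -0.412441
denominator = 1 − 3.377065 = -2.377065
p = -0.412441 / -2.377065 = 0.1735

p = 0.1735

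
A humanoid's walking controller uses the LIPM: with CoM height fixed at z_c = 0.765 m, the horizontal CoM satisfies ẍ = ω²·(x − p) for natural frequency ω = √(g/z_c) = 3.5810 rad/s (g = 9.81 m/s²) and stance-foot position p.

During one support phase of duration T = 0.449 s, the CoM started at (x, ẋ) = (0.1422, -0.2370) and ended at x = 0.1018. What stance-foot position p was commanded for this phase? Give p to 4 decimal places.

p = 0.0682

ωT = 3.5810·0.449 = 1.607869; cosh(ωT) = 2.596238, sinh(ωT) = 2.395924
x(T) = p + (x₀−p)·cosh(ωT) + (ẋ₀/ω)·sinh(ωT) ⇒ p·(1 − cosh) = x(T) − x₀·cosh − (ẋ₀/ω)·sinh
numerator   = 0.1018 − (0.1422)·2.596238 − (-0.2370/3.5810)·2.395924 = -0.108816
denominator = 1 − 2.596238 = -1.596238
p = -0.108816 / -1.596238 = 0.0682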